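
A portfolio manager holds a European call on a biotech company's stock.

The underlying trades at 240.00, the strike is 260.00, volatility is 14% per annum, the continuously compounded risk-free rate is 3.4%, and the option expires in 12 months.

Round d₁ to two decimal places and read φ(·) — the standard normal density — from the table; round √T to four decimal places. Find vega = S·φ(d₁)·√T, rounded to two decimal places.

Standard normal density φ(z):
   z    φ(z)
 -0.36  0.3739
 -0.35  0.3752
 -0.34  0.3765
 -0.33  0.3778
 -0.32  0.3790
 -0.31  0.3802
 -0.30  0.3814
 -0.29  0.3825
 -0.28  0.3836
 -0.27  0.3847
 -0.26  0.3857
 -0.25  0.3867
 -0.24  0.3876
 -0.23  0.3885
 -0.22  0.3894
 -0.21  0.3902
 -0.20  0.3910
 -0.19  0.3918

92.57

T = 1;  σ√T = 0.1400
d₁ = [ln(240/260) + (0.034 + ½·0.14²)·1] / (σ√T) = (-0.0800 + 0.0438) / 0.1400 = -0.2589 → -0.26
√T = √1 = 1.0000
φ(d₁) = φ(-0.26) = 0.3857
vega = S·φ(d₁)·√T = 240·0.3857·1.0000 = 92.5680
(Call and put vega coincide under Black-Scholes.)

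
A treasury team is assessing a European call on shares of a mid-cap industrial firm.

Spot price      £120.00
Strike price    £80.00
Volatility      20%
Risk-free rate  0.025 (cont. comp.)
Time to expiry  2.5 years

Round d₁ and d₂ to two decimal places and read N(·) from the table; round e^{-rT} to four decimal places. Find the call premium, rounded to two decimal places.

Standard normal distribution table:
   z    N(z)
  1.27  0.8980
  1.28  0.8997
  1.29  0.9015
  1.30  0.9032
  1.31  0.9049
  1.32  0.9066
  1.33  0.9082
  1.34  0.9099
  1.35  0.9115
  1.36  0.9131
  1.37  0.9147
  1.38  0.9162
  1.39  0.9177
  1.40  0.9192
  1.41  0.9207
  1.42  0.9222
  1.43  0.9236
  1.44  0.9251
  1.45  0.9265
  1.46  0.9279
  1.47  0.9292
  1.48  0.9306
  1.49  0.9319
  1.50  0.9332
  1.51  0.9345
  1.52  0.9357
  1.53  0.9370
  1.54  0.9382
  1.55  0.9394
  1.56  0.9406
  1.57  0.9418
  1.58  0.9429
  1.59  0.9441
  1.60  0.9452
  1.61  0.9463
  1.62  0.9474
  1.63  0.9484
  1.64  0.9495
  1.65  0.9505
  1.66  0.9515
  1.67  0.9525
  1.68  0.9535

£45.81

σ√T = 0.2·√2.5 = 0.3162
ln(S/K) + (r + σ²/2)T = ln(120/80) + (0.025 + 0.2²/2)·2.5 = 0.4055 + 0.1125 = 0.5180
d₁ = 0.5180 / 0.3162 = 1.6379 ≈ 1.64
d₂ = d₁ − σ√T = 1.6379 − 0.3162 = 1.3217 ≈ 1.32
e^(−rT) = e^(−0.025·2.5) = 0.9394
N(d₁) = N(1.64) = 0.9495;  N(d₂) = N(1.32) = 0.9066
C = 120·0.9495 − 80·0.9394·0.9066 = 113.9400 − 68.1328 = 45.8072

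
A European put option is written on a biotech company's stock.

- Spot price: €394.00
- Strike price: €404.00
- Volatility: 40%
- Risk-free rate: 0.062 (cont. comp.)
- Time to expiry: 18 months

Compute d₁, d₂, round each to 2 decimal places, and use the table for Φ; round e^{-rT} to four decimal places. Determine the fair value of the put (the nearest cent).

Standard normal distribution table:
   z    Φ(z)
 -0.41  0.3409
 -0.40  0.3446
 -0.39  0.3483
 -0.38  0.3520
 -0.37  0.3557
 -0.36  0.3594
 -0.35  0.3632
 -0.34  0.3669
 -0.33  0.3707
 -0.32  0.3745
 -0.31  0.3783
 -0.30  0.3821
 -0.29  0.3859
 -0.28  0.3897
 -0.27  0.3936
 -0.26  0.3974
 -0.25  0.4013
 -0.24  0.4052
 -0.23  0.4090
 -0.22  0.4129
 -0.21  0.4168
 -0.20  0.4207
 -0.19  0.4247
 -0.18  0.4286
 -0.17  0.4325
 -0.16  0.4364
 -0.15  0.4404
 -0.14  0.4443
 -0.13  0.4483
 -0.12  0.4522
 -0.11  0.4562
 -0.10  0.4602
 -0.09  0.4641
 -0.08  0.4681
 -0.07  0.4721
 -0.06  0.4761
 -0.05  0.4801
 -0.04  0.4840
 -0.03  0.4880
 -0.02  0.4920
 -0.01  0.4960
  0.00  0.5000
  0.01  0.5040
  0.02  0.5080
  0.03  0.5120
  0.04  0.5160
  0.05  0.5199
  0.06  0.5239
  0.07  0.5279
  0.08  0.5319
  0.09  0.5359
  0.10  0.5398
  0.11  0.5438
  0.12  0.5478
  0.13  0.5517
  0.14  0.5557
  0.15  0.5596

T = 1.5;  σ√T = 0.4899
d₁ = [ln(394/404) + (0.062 + ½·0.4²)·1.5] / (σ√T) = (-0.0251 + 0.2130) / 0.4899 = 0.3836 ≈ 0.38
d₂ = 0.3836 − 0.4899 = -0.1063 ≈ -0.11
exp(−rT) = exp(−0.062·1.5) = 0.9112
P = 404·0.9112·N(0.11) − 394·N(-0.38) = 404·0.9112·0.5438 − 394·0.3520 = 200.1863 − 138.6880 = 61.4983

€61.50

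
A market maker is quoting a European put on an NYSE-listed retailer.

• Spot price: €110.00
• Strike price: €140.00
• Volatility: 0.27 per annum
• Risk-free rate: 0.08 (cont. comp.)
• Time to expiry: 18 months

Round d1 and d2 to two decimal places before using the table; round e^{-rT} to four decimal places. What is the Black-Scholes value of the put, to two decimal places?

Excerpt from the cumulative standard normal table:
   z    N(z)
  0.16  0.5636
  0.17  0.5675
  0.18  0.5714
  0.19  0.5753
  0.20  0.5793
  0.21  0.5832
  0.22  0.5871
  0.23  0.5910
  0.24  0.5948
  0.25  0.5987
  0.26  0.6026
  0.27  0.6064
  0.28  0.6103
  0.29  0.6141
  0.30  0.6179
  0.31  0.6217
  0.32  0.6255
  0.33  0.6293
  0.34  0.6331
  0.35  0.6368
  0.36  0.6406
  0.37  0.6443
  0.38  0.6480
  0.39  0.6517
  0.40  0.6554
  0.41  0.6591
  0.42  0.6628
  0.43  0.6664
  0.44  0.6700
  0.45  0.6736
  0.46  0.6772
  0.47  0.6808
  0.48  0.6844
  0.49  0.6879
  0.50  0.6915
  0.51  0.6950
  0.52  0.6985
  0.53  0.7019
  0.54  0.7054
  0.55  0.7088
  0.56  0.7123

T = 1.5;  σ√T = 0.3307
ln(S/K) + (r + σ²/2)T = ln(110/140) + (0.08 + 0.27²/2)·1.5 = -0.2412 + 0.1747 = -0.0665
d₁ = -0.0665 / 0.3307 = -0.2011 → -0.20
d₂ = d₁ − σ√T = -0.2011 − 0.3307 = -0.5317 → -0.53
exp(−rT) = exp(−0.08·1.5) = 0.8869
N(−d₂) = N(0.53) = 0.7019;  N(−d₁) = N(0.20) = 0.5793
P = 140·0.8869·0.7019 − 110·0.5793 = 87.1521 − 63.7230 = 23.4291

€23.43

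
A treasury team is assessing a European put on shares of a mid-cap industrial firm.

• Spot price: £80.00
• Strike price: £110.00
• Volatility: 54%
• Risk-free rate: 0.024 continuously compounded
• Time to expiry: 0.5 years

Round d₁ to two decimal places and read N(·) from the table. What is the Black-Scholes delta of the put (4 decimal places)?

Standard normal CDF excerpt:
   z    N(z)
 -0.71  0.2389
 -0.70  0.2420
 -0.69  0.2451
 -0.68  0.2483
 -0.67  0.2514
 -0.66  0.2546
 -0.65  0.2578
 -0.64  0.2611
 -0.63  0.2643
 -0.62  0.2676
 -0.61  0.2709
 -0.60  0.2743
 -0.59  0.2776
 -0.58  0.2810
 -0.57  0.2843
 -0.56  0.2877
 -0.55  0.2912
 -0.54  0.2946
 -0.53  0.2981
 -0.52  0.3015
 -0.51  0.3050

-0.7291

σ√T = 0.54·√0.5 = 0.3818
ln(S/K) + (r + σ²/2)T = ln(80/110) + (0.024 + 0.54²/2)·0.5 = -0.3185 + 0.0849 = -0.2336
d₁ = -0.2336 / 0.3818 = -0.6117 → -0.61
N(d₁) = N(-0.61) = 0.2709
Δ_put = N(d₁) − 1 = 0.2709 − 1 = -0.7291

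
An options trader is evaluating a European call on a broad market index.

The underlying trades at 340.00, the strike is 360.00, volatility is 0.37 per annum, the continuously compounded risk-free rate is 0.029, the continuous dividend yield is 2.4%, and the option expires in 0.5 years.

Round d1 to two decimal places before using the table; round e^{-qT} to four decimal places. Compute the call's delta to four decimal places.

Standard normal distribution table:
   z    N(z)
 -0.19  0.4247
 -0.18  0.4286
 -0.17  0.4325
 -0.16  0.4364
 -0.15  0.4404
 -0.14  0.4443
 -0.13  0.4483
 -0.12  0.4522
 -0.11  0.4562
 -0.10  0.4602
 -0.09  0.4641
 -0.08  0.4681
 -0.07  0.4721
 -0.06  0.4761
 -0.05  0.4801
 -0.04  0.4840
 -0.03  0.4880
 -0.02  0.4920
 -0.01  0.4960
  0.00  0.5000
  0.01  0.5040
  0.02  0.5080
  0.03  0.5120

σ√T = 0.37 × 0.7071 = 0.2616
d₁ = [ln(340/360) + (0.029 − 0.024 + ½·0.37²)·0.5] / (σ√T) = (-0.0572 + 0.0367) / 0.2616 = -0.0781 ⇒ -0.08
N(d₁) = N(-0.08) = 0.4681
Δ_call = exp(−qT)·N(d₁) = 0.9881·0.4681 = 0.4625

0.4625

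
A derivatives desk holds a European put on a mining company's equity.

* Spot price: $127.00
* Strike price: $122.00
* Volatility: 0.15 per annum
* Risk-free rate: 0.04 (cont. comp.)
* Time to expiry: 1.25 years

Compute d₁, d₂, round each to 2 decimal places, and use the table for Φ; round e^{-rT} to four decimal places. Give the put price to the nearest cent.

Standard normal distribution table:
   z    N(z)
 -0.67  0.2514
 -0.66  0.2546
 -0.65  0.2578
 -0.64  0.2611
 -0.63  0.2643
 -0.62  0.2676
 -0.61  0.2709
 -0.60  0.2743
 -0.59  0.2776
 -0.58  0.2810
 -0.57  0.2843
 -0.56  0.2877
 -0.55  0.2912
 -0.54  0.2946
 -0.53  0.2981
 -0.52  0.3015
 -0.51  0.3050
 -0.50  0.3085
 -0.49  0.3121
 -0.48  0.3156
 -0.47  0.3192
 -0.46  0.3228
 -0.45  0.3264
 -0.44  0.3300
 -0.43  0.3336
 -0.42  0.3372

T = 1.25;  σ√T = 0.1677
d₁ = [ln(127/122) + (0.04 + 0.15²/2)·1.25] / 0.1677 = [0.0402 + 0.0641] / 0.1677 = 0.6215 → 0.62
d₂ = d₁ − σ√T = 0.6215 − 0.1677 = 0.4538 → 0.45
exp(−rT) = exp(−0.04·1.25) = 0.9512
N(−d₂) = N(-0.45) = 0.3264;  N(−d₁) = N(-0.62) = 0.2676
P = 122·0.9512·0.3264 − 127·0.2676 = 37.8775 − 33.9852 = 3.8923

$3.89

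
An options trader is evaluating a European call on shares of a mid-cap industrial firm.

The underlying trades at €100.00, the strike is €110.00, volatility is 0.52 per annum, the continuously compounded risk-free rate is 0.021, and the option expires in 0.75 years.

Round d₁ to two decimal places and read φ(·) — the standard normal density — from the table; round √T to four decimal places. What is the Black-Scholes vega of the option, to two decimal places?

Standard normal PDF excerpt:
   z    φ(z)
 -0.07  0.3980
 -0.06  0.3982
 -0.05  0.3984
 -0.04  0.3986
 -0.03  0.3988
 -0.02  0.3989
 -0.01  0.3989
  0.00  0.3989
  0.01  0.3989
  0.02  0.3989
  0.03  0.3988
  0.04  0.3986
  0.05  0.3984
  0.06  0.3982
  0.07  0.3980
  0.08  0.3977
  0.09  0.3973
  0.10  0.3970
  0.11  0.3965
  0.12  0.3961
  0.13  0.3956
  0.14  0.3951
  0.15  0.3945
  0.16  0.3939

34.50

σ√T = 0.52·√0.75 = 0.4503
ln(S/K) + (r + σ²/2)T = ln(100/110) + (0.021 + 0.52²/2)·0.75 = -0.0953 + 0.1172 = 0.0218
d₁ = 0.0218 / 0.4503 = 0.0485 which rounds to 0.05
√T = √0.75 = 0.8660
φ(d₁) = φ(0.05) = 0.3984
vega = S·φ(d₁)·√T = 100·0.3984·0.8660 = 34.5014
(Vega is the same for a European call and put with the same parameters.)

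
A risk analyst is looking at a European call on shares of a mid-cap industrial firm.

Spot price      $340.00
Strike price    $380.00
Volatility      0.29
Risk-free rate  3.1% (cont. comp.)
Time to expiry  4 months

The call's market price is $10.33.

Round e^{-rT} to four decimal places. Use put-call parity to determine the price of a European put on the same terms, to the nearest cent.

e^(−rT) = e^(−0.031·0.3333) = 0.9897
Put-call parity: C − P = S − K·e^(−rT) = 340 − 380·0.9897 = 340 − 376.0860 = -36.0860
P = C − (C − P) = 10.33 − (-36.0860) = 46.4160

$46.42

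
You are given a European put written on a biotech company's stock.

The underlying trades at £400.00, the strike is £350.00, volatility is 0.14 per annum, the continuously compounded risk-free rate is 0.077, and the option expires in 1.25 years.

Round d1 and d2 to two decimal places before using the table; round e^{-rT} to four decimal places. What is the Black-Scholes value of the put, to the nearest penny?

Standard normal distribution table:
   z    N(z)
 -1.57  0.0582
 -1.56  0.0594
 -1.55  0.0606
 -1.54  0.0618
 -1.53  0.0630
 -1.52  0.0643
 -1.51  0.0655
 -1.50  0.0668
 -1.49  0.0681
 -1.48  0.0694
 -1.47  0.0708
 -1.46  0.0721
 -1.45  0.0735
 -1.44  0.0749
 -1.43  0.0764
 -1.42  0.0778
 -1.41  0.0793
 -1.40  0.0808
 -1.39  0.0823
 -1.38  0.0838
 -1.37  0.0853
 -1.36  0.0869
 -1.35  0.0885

σ√T = 0.14 × 1.1180 = 0.1565
d₁ = [ln(400/350) + (0.077 + 0.14²/2)·1.25] / 0.1565 = [0.1335 + 0.1085] / 0.1565 = 1.5463 ≈ 1.55
d₂ = d₁ − σ√T = 1.5463 − 0.1565 = 1.3898 ≈ 1.39
exp(−rT) = exp(−0.077·1.25) = 0.9082
P = 350·0.9082·N(-1.39) − 400·N(-1.55) = 350·0.9082·0.0823 − 400·0.0606 = 26.1607 − 24.2400 = 1.9207

£1.92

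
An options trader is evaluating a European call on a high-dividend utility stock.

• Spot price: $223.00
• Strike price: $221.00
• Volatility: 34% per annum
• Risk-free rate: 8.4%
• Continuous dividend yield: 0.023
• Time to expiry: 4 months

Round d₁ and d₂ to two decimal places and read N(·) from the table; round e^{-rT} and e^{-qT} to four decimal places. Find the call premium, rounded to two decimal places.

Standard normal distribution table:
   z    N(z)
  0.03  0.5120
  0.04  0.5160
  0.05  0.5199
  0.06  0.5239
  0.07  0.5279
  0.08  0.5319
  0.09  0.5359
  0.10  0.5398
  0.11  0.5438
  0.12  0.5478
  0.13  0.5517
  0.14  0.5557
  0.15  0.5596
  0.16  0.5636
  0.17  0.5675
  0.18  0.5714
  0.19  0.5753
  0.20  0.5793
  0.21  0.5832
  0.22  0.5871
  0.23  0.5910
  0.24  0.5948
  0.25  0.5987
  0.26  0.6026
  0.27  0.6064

σ√T = 0.34·√0.3333 = 0.1963
d₁ = [ln(223/221) + (0.084 − 0.023 + 0.34²/2)·0.3333] / 0.1963 = [0.0090 + 0.0396] / 0.1963 = 0.2476 which rounds to 0.25
d₂ = d₁ − σ√T = 0.2476 − 0.1963 = 0.0513 which rounds to 0.05
exp(−qT) = exp(−0.023·0.3333) = 0.9924;  exp(−rT) = exp(−0.084·0.3333) = 0.9724
C = 223·0.9924·N(0.25) − 221·0.9724·N(0.05) = 223·0.9924·0.5987 − 221·0.9724·0.5199 = 132.4954 − 111.7267 = 20.7687

$20.77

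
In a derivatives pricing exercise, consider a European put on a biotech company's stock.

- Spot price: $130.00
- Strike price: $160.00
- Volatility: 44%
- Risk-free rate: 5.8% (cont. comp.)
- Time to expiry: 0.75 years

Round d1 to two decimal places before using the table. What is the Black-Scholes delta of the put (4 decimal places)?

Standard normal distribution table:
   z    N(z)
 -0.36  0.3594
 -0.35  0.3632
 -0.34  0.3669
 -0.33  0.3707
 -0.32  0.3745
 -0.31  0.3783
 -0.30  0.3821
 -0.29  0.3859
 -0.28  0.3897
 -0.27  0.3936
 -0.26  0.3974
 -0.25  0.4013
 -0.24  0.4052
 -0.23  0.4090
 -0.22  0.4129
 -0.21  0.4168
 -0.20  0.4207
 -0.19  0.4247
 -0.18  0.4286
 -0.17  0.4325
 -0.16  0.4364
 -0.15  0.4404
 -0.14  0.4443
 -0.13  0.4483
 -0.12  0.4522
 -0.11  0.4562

σ√T = 0.44·√0.75 = 0.3811
d₁ = [ln(130/160) + (0.058 + 0.44²/2)·0.75] / 0.3811 = [-0.2076 + 0.1161] / 0.3811 = -0.2402 → -0.24
N(d₁) = N(-0.24) = 0.4052
Δ_put = N(d₁) − 1 = 0.4052 − 1 = -0.5948

-0.5948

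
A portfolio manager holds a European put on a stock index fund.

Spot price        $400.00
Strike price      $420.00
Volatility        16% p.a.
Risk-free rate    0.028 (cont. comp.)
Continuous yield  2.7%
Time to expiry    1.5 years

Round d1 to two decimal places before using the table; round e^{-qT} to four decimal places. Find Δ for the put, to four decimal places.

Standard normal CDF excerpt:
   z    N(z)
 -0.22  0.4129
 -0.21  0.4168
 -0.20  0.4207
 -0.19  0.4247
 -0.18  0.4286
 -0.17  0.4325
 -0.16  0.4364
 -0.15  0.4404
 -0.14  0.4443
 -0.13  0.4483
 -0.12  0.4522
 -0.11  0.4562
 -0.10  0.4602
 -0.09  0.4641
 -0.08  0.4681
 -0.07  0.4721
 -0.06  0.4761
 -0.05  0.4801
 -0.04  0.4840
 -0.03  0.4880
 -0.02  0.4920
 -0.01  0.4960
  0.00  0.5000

σ√T = 0.16·√1.5 = 0.1960
d₁ = [ln(400/420) + (0.028 − 0.027 + 0.16²/2)·1.5] / 0.1960 = [-0.0488 + 0.0207] / 0.1960 = -0.1433 ⇒ -0.14
N(d₁) = N(-0.14) = 0.4443
Δ_put = e^(−qT)·(N(d₁) − 1) = 0.9603·(0.4443 − 1) = -0.5336

-0.5336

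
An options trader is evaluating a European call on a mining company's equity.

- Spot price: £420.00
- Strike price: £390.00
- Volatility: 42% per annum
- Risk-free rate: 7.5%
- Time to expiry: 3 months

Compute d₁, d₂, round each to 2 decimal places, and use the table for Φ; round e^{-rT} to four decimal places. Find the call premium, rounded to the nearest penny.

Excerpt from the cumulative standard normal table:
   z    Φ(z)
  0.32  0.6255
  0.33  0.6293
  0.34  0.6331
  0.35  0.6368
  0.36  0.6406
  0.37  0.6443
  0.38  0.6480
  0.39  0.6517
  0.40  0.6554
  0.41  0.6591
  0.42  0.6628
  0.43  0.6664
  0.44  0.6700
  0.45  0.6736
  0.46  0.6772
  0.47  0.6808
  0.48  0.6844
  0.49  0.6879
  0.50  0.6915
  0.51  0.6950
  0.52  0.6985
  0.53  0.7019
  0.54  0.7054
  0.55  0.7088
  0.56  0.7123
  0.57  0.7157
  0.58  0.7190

T = 0.25;  σ√T = 0.2100
d₁ = [ln(420/390) + (0.075 + 0.42²/2)·0.25] / 0.2100 = [0.0741 + 0.0408] / 0.2100 = 0.5472 ⇒ 0.55
d₂ = d₁ − σ√T = 0.5472 − 0.2100 = 0.3372 ⇒ 0.34
exp(−rT) = exp(−0.075·0.25) = 0.9814
C = 420·N(0.55) − 390·0.9814·N(0.34) = 420·0.7088 − 390·0.9814·0.6331 = 297.6960 − 242.3165 = 55.3795

£55.38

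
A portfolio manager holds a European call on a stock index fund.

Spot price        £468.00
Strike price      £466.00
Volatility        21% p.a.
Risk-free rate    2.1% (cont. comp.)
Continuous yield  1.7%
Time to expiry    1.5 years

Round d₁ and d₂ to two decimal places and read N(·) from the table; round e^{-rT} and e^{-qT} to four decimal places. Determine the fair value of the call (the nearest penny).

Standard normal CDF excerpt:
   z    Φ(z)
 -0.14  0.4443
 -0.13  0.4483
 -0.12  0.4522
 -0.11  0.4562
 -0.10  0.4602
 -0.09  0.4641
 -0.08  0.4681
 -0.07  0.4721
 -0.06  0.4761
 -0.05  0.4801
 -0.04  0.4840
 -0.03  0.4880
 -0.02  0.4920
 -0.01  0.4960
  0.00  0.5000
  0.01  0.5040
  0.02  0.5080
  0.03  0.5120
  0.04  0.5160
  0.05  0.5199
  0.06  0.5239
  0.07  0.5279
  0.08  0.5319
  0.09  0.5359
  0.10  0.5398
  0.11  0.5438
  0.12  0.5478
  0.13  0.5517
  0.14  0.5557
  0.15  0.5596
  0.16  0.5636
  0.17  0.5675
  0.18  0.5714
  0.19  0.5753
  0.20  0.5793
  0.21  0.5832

£49.33

σ√T = 0.21 × 1.2247 = 0.2572
d₁ = [ln(468/466) + (0.021 − 0.017 + 0.21²/2)·1.5] / 0.2572 = [0.0043 + 0.0391] / 0.2572 = 0.1686 ≈ 0.17
d₂ = d₁ − σ√T = 0.1686 − 0.2572 = -0.0886 ≈ -0.09
e^(−qT) = e^(−0.017·1.5) = 0.9748;  e^(−rT) = e^(−0.021·1.5) = 0.9690
N(d₁) = N(0.17) = 0.5675;  N(d₂) = N(-0.09) = 0.4641
C = 468·0.9748·0.5675 − 466·0.9690·0.4641 = 258.8971 − 209.5662 = 49.3309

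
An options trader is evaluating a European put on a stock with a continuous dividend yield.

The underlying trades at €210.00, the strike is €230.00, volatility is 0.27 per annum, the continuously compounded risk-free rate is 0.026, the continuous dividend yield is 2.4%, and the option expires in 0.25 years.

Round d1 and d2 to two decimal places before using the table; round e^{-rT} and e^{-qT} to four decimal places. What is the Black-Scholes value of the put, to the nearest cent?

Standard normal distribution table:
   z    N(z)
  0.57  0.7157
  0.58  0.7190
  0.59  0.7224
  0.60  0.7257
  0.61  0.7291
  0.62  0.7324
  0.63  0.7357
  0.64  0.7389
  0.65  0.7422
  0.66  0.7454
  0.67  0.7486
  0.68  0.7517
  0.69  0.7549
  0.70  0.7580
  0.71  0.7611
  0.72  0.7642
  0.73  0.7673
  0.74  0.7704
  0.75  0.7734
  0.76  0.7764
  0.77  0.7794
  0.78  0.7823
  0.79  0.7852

€24.56

σ√T = 0.27 × 0.5000 = 0.1350
d₁ = [ln(210/230) + (0.026 − 0.024 + 0.27²/2)·0.25] / 0.1350 = [-0.0910 + 0.0096] / 0.1350 = -0.6027 which rounds to -0.60
d₂ = d₁ − σ√T = -0.6027 − 0.1350 = -0.7377 which rounds to -0.74
e^(−qT) = e^(−0.024·0.25) = 0.9940;  e^(−rT) = e^(−0.026·0.25) = 0.9935
N(−d₂) = N(0.74) = 0.7704;  N(−d₁) = N(0.60) = 0.7257
P = 230·0.9935·0.7704 − 210·0.9940·0.7257 = 176.0403 − 151.4826 = 24.5576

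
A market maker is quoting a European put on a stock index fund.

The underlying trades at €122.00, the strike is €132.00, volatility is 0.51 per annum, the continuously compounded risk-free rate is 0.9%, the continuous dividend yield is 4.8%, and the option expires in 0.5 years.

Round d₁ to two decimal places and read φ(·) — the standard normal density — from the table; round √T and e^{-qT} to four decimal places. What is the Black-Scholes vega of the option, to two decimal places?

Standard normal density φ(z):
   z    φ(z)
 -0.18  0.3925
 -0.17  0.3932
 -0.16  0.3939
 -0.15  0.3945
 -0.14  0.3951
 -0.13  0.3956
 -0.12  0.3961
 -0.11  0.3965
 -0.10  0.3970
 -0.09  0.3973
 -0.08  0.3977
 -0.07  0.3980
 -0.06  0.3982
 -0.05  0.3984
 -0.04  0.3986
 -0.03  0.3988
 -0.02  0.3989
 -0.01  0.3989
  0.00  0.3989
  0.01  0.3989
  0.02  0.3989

33.46

σ√T = 0.51 × 0.7071 = 0.3606
d₁ = [ln(122/132) + (0.009 − 0.048 + 0.51²/2)·0.5] / 0.3606 = [-0.0788 + 0.0455] / 0.3606 = -0.0922 which rounds to -0.09
√T = √0.5 = 0.7071
φ(d₁) = φ(-0.09) = 0.3973
exp(−qT) = exp(−0.048·0.5) = 0.9763
vega = S·exp(−qT)·φ(d₁)·√T = 122·0.9763·0.3973·0.7071 = 33.4613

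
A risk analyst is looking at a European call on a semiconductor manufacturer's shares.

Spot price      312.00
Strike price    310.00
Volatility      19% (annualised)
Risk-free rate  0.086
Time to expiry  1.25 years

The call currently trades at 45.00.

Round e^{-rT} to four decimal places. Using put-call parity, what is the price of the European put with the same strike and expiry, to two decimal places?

11.41

exp(−rT) = exp(−0.086·1.25) = 0.8981
Put-call parity: C − P = S − K·e^(−rT) = 312 − 310·0.8981 = 312 − 278.4110 = 33.5890
P = C − (C − P) = 45.00 − (33.5890) = 11.4110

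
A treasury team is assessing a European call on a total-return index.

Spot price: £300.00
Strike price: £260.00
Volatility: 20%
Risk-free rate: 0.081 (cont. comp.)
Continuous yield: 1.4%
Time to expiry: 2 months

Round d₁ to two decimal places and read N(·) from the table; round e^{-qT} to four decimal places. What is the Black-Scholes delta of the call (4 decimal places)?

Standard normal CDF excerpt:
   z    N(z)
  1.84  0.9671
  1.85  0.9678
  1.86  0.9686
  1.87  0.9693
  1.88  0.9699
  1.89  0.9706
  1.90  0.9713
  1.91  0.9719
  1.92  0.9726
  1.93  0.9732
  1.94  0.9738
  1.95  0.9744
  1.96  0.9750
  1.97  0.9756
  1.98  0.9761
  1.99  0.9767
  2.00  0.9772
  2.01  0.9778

0.9710

T = 0.1667;  σ√T = 0.0816
d₁ = [ln(300/260) + (0.081 − 0.014 + ½·0.2²)·0.1667] / (σ√T) = (0.1431 + 0.0145) / 0.0816 = 1.9302 → 1.93
N(d₁) = N(1.93) = 0.9732
Δ_call = e^(−qT)·N(d₁) = 0.9977·0.9732 = 0.9710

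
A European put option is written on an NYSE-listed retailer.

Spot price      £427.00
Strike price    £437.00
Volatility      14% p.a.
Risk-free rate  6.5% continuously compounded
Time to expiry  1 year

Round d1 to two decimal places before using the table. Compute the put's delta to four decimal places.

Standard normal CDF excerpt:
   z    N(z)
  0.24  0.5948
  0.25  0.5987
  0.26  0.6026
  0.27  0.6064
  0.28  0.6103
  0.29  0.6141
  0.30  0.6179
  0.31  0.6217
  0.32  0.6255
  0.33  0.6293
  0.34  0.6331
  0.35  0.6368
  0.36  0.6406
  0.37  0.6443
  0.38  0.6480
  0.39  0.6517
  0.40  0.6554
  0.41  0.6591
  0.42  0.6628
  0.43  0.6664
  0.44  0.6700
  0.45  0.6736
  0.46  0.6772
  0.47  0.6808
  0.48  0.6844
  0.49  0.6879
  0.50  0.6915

-0.3557

σ√T = 0.14·√1 = 0.1400
d₁ = [ln(427/437) + (0.065 + 0.14²/2)·1] / 0.1400 = [-0.0231 + 0.0748] / 0.1400 = 0.3689 → 0.37
N(d₁) = N(0.37) = 0.6443
Δ_put = N(d₁) − 1 = 0.6443 − 1 = -0.3557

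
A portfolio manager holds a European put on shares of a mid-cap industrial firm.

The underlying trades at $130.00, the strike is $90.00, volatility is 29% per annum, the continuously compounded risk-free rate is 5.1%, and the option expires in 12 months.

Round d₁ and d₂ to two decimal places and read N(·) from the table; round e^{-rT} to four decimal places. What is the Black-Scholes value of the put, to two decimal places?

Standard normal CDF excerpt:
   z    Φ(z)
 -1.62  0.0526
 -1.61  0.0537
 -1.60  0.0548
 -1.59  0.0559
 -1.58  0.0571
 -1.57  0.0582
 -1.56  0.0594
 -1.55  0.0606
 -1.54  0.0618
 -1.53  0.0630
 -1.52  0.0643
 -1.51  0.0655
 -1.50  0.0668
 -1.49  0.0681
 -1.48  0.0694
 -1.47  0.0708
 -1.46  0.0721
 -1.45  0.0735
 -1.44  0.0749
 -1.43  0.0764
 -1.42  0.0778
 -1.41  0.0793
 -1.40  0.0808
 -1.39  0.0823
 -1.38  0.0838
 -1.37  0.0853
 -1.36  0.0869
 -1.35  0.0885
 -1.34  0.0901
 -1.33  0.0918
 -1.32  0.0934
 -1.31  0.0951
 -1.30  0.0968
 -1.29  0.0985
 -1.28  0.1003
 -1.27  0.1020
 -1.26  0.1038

$1.01

T = 1;  σ√T = 0.2900
d₁ = [ln(130/90) + (0.051 + 0.29²/2)·1] / 0.2900 = [0.3677 + 0.0930] / 0.2900 = 1.5889 ≈ 1.59
d₂ = d₁ − σ√T = 1.5889 − 0.2900 = 1.2989 ≈ 1.30
e^(−rT) = e^(−0.051·1) = 0.9503
N(−d₂) = N(-1.30) = 0.0968;  N(−d₁) = N(-1.59) = 0.0559
P = 90·0.9503·0.0968 − 130·0.0559 = 8.2790 − 7.2670 = 1.0120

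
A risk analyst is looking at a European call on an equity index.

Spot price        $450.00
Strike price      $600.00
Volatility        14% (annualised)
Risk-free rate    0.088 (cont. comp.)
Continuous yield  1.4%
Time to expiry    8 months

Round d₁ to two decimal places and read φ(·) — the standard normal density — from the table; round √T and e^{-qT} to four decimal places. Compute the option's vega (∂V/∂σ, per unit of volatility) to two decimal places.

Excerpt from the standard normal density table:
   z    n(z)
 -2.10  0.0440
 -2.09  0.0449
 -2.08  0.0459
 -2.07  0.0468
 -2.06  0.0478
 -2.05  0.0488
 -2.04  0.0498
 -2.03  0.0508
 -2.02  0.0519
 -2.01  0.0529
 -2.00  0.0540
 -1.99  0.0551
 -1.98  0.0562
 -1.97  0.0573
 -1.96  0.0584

T = 0.6667;  σ√T = 0.1143
d₁ = [ln(450/600) + (0.088 − 0.014 + 0.14²/2)·0.6667] / 0.1143 = [-0.2877 + 0.0559] / 0.1143 = -2.0280 ≈ -2.03
√T = √0.6667 = 0.8165
φ(d₁) = φ(-2.03) = 0.0508
exp(−qT) = exp(−0.014·0.6667) = 0.9907
vega = S·exp(−qT)·φ(d₁)·√T = 450·0.9907·0.0508·0.8165 = 18.4916

18.49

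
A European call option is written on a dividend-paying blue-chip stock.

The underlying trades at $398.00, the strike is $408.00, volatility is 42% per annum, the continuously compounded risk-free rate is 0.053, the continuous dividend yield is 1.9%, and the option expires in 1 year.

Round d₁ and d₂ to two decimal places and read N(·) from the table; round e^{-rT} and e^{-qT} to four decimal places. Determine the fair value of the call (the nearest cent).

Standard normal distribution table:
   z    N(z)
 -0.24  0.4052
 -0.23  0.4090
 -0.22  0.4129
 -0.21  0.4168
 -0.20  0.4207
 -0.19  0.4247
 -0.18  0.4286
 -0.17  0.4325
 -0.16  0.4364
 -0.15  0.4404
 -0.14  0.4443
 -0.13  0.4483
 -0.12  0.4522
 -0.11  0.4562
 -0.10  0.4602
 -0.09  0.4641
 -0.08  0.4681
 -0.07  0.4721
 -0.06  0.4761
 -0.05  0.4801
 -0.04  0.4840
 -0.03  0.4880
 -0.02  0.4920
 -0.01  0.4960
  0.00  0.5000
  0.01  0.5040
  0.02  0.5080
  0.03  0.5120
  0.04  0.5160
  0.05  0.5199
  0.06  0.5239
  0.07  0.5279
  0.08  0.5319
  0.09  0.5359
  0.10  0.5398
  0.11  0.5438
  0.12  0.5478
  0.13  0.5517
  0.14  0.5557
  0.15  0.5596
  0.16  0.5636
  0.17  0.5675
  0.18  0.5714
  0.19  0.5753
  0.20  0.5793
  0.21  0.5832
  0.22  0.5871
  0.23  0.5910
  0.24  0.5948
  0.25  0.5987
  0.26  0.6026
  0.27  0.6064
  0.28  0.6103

$66.46

σ√T = 0.42·√1 = 0.4200
d₁ = [ln(398/408) + (0.053 − 0.019 + 0.42²/2)·1] / 0.4200 = [-0.0248 + 0.1222] / 0.4200 = 0.2319 ⇒ 0.23
d₂ = d₁ − σ√T = 0.2319 − 0.4200 = -0.1881 ⇒ -0.19
e^(−qT) = e^(−0.019·1) = 0.9812;  e^(−rT) = e^(−0.053·1) = 0.9484
N(d₁) = N(0.23) = 0.5910;  N(d₂) = N(-0.19) = 0.4247
C = 398·0.9812·0.5910 − 408·0.9484·0.4247 = 230.7959 − 164.3365 = 66.4594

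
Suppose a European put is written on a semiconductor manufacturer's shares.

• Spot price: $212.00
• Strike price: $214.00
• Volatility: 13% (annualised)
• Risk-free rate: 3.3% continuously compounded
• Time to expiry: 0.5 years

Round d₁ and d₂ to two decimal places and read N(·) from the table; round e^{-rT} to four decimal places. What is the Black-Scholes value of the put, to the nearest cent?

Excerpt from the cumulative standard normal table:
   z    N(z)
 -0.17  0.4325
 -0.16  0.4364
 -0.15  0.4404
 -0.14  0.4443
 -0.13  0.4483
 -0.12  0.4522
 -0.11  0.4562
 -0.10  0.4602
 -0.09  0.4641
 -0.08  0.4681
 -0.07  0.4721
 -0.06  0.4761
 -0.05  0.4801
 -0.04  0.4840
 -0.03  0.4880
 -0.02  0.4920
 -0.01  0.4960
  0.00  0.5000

σ√T = 0.13 × 0.7071 = 0.0919
d₁ = [ln(212/214) + (0.033 + 0.13²/2)·0.5] / 0.0919 = [-0.0094 + 0.0207] / 0.0919 = 0.1233 ⇒ 0.12
d₂ = d₁ − σ√T = 0.1233 − 0.0919 = 0.0314 ⇒ 0.03
e^(−rT) = e^(−0.033·0.5) = 0.9836
P = 214·0.9836·N(-0.03) − 212·N(-0.12) = 214·0.9836·0.4880 − 212·0.4522 = 102.7193 − 95.8664 = 6.8529

$6.85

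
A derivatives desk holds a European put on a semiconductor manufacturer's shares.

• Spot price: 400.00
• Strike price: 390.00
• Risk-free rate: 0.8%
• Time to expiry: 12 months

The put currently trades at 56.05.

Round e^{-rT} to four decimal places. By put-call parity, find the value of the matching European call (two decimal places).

69.17

exp(−rT) = exp(−0.008·1) = 0.9920
Put-call parity: C − P = S − K·e^(−rT) = 400 − 390·0.9920 = 400 − 386.8800 = 13.1200
C = P + (C − P) = 56.05 + (13.1200) = 69.1700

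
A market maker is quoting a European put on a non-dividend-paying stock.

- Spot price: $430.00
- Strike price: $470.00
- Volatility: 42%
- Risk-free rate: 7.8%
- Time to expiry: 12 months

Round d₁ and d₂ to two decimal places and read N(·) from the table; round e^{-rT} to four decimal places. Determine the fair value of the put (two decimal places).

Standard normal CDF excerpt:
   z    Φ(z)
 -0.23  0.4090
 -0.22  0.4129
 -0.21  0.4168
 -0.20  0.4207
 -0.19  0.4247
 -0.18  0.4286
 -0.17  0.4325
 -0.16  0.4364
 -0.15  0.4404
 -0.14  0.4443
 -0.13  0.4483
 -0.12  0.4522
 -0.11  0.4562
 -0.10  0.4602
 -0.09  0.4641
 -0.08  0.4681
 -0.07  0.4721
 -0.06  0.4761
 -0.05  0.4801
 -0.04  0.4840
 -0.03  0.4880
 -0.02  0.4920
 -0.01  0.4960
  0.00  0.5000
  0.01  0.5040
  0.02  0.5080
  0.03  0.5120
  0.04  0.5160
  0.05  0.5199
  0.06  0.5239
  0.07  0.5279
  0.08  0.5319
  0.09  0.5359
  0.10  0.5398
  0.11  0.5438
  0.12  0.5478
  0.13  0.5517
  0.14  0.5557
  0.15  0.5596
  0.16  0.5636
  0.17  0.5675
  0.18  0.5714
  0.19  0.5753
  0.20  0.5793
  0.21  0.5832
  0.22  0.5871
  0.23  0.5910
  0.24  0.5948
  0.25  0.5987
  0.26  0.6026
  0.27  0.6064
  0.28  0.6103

$74.29

T = 1;  σ√T = 0.4200
d₁ = [ln(430/470) + (0.078 + 0.42²/2)·1] / 0.4200 = [-0.0889 + 0.1662] / 0.4200 = 0.1839 ⇒ 0.18
d₂ = d₁ − σ√T = 0.1839 − 0.4200 = -0.2361 ⇒ -0.24
e^(−rT) = e^(−0.078·1) = 0.9250
N(−d₂) = N(0.24) = 0.5948;  N(−d₁) = N(-0.18) = 0.4286
P = 470·0.9250·0.5948 − 430·0.4286 = 258.5893 − 184.2980 = 74.2913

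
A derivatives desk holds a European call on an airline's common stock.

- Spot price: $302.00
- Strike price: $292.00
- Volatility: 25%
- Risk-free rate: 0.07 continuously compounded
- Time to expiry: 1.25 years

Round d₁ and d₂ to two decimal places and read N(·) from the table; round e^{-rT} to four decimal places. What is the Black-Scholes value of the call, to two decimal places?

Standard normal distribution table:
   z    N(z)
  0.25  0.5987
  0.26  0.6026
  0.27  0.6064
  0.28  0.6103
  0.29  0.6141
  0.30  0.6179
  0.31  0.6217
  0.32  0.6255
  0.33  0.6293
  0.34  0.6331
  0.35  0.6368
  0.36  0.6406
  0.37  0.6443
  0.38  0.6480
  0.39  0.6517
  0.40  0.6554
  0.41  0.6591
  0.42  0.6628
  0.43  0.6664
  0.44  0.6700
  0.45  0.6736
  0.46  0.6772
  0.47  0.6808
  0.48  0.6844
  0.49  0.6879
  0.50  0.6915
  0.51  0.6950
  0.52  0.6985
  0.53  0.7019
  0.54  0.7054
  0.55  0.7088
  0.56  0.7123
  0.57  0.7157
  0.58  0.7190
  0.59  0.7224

$51.85

σ√T = 0.25 × 1.1180 = 0.2795
ln(S/K) + (r + σ²/2)T = ln(302/292) + (0.07 + 0.25²/2)·1.25 = 0.0337 + 0.1266 = 0.1602
d₁ = 0.1602 / 0.2795 = 0.5733 → 0.57
d₂ = d₁ − σ√T = 0.5733 − 0.2795 = 0.2938 → 0.29
e^(−rT) = e^(−0.07·1.25) = 0.9162
C = 302·N(0.57) − 292·0.9162·N(0.29) = 302·0.7157 − 292·0.9162·0.6141 = 216.1414 − 164.2904 = 51.8510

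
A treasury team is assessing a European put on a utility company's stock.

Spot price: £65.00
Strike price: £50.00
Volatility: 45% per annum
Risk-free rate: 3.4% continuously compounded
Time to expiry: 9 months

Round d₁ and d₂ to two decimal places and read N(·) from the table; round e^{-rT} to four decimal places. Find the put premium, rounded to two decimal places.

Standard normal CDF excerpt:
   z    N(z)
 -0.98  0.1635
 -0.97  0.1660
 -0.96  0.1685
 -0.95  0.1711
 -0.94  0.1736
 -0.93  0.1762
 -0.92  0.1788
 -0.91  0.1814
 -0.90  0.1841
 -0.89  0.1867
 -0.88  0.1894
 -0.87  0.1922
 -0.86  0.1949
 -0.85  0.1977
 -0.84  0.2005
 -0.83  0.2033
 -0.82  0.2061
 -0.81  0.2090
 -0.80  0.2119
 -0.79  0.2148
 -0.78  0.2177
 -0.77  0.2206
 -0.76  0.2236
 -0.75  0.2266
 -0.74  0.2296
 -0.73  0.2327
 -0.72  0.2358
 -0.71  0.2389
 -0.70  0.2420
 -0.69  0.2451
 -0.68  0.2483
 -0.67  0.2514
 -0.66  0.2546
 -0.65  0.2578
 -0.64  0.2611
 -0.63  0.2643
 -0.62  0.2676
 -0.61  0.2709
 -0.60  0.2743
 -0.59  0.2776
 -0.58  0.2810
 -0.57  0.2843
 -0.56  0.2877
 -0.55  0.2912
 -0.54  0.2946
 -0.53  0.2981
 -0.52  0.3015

£2.91

T = 0.75;  σ√T = 0.3897
d₁ = [ln(65/50) + (0.034 + 0.45²/2)·0.75] / 0.3897 = [0.2624 + 0.1014] / 0.3897 = 0.9335 → 0.93
d₂ = d₁ − σ√T = 0.9335 − 0.3897 = 0.5438 → 0.54
e^(−rT) = e^(−0.034·0.75) = 0.9748
N(−d₂) = N(-0.54) = 0.2946;  N(−d₁) = N(-0.93) = 0.1762
P = 50·0.9748·0.2946 − 65·0.1762 = 14.3588 − 11.4530 = 2.9058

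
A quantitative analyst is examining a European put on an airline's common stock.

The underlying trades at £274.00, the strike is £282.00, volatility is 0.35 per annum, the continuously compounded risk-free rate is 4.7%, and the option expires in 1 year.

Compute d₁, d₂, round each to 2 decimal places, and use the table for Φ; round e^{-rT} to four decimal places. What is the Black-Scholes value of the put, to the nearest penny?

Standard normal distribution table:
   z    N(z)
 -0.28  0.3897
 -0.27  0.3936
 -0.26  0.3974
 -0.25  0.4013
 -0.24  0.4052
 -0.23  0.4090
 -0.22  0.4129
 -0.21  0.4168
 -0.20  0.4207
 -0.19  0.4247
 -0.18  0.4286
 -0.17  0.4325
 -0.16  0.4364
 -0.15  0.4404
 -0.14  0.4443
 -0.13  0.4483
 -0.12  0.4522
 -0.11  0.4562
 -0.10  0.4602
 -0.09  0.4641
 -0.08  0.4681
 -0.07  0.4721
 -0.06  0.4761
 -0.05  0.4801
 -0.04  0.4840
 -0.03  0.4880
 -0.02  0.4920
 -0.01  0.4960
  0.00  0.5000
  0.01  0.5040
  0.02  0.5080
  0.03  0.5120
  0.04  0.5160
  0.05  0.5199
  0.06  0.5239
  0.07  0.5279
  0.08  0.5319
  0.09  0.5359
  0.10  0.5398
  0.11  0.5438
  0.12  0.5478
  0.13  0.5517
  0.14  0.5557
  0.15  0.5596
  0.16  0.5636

σ√T = 0.35·√1 = 0.3500
d₁ = [ln(274/282) + (0.047 + ½·0.35²)·1] / (σ√T) = (-0.0288 + 0.1082) / 0.3500 = 0.2271 → 0.23
d₂ = 0.2271 − 0.3500 = -0.1229 → -0.12
exp(−rT) = exp(−0.047·1) = 0.9541
N(−d₂) = N(0.12) = 0.5478;  N(−d₁) = N(-0.23) = 0.4090
P = 282·0.9541·0.5478 − 274·0.4090 = 147.3890 − 112.0660 = 35.3230

£35.32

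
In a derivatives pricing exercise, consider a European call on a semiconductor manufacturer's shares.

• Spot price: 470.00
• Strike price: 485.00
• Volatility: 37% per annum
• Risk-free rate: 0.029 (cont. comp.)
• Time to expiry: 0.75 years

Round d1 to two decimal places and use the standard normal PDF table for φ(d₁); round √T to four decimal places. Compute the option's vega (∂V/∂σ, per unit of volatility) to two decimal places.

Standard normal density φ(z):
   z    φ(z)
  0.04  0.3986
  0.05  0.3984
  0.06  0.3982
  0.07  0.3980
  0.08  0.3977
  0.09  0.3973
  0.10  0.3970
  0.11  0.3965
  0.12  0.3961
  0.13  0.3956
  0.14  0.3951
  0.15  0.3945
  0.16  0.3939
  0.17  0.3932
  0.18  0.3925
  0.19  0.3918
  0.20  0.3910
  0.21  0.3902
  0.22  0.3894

σ√T = 0.37 × 0.8660 = 0.3204
ln(S/K) + (r + σ²/2)T = ln(470/485) + (0.029 + 0.37²/2)·0.75 = -0.0314 + 0.0731 = 0.0417
d₁ = 0.0417 / 0.3204 = 0.1300 ≈ 0.13
√T = √0.75 = 0.8660
φ(d₁) = φ(0.13) = 0.3956
vega = S·φ(d₁)·√T = 470·0.3956·0.8660 = 161.0171

161.02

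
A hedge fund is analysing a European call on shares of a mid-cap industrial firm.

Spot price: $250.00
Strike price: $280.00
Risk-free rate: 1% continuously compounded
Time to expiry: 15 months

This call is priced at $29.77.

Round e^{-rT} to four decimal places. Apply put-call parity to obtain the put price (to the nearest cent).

e^(−rT) = e^(−0.01·1.25) = 0.9876
Put-call parity: C − P = S − K·e^(−rT) = 250 − 280·0.9876 = 250 − 276.5280 = -26.5280
P = C − (C − P) = 29.77 − (-26.5280) = 56.2980

$56.30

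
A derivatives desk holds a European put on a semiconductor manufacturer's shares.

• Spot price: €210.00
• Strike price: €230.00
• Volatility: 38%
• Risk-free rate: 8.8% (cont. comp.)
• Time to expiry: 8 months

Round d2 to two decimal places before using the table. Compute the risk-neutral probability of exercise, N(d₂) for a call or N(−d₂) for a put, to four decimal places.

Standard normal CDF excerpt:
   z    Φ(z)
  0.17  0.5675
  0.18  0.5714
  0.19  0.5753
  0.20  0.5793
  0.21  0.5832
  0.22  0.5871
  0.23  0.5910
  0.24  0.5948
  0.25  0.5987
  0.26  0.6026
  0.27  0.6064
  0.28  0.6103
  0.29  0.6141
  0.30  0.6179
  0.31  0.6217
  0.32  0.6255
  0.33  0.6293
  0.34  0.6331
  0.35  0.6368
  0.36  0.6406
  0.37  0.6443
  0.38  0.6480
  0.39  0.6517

0.6026

σ√T = 0.38 × 0.8165 = 0.3103
d₁ = [ln(210/230) + (0.088 + ½·0.38²)·0.6667] / (σ√T) = (-0.0910 + 0.1068) / 0.3103 = 0.0510 ≈ 0.05
d₂ = 0.0510 − 0.3103 = -0.2593 ≈ -0.26
Risk-neutral Pr[S_T < K] = N(−d₂) = N(0.26) = 0.6026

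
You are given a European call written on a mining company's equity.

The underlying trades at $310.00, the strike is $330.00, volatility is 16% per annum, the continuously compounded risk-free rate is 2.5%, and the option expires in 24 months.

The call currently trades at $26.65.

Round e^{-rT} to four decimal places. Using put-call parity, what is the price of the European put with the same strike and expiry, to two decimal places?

exp(−rT) = exp(−0.025·2) = 0.9512
Put-call parity: C − P = S − K·e^(−rT) = 310 − 330·0.9512 = 310 − 313.8960 = -3.8960
P = C − (C − P) = 26.65 − (-3.8960) = 30.5460

$30.55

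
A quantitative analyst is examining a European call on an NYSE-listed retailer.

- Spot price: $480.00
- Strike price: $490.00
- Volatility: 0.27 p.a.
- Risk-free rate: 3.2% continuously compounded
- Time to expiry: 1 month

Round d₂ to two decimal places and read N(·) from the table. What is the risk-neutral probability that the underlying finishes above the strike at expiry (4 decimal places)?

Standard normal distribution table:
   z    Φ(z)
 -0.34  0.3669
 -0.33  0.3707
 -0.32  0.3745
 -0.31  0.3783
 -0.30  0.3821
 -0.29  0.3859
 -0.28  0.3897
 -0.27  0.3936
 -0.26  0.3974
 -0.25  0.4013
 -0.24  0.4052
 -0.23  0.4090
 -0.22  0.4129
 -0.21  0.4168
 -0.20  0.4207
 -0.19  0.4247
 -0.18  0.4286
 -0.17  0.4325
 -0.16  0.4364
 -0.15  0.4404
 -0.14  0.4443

σ√T = 0.27·√0.08333 = 0.0779
ln(S/K) + (r + σ²/2)T = ln(480/490) + (0.032 + 0.27²/2)·0.08333 = -0.0206 + 0.0057 = -0.0149
d₁ = -0.0149 / 0.0779 = -0.1914 → -0.19
d₂ = d₁ − σ√T = -0.1914 − 0.0779 = -0.2693 → -0.27
Pr(exercise) under Q = N(d₂) = 0.3936

0.3936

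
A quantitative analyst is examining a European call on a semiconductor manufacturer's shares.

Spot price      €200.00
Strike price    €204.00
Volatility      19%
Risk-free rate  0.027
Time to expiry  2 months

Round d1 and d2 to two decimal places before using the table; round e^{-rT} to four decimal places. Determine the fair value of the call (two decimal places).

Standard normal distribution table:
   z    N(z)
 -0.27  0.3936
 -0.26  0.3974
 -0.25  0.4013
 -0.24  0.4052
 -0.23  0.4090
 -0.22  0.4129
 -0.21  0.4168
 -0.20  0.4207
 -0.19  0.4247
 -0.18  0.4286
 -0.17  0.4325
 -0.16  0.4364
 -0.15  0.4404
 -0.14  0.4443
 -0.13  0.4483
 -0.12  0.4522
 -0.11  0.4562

σ√T = 0.19 × 0.4082 = 0.0776
d₁ = [ln(200/204) + (0.027 + 0.19²/2)·0.1667] / 0.0776 = [-0.0198 + 0.0075] / 0.0776 = -0.1585 which rounds to -0.16
d₂ = d₁ − σ√T = -0.1585 − 0.0776 = -0.2361 which rounds to -0.24
e^(−rT) = e^(−0.027·0.1667) = 0.9955
C = 200·N(-0.16) − 204·0.9955·N(-0.24) = 200·0.4364 − 204·0.9955·0.4052 = 87.2800 − 82.2888 = 4.9912

€4.99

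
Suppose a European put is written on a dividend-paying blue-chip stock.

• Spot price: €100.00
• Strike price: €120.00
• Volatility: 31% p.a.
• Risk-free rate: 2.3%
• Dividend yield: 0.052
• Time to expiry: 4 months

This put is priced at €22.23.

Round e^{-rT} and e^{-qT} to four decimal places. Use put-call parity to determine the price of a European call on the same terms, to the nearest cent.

€1.42

exp(−qT) = exp(−0.052·0.3333) = 0.9828;  exp(−rT) = exp(−0.023·0.3333) = 0.9924
Put-call parity: C − P = S·e^(−qT) − K·e^(−rT) = 100·0.9828 − 120·0.9924 = 98.2800 − 119.0880 = -20.8080
C = P + (C − P) = 22.23 + (-20.8080) = 1.4220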